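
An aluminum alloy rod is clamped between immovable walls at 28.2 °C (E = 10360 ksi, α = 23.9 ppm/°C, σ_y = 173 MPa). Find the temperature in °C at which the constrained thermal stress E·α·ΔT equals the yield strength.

130 °C

E = 10360 ksi = 71.43 GPa.
E·α·ΔT = 173.0 MPa ⇒ ΔT = 173.0 / (71.43×10³ × 23.9×10⁻⁶) = 101.3 K.
T = 28.2 + 101.3 = 129.5 °C.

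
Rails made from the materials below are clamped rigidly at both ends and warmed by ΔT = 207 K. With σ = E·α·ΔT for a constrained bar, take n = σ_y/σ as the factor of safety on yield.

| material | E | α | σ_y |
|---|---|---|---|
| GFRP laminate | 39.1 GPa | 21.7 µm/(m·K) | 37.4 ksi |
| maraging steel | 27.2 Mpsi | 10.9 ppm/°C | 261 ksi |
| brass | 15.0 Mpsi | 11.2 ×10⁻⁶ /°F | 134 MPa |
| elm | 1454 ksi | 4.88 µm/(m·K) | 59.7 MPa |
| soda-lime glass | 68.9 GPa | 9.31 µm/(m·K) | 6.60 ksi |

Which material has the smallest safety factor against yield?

brass

Converting E to GPa, α to ×10⁻⁶/K, σ_y to MPa, then σ and n for each:
  GFRP laminate: E = 39.10, α = 21.7, σ_y = 257.9 → σ = 176 MPa, n = 1.47
  maraging steel: E = 187.5, α = 10.9, σ_y = 1800 → σ = 423 MPa, n = 4.25
  brass: E = 103.4, α = 20.2, σ_y = 134.0 → σ = 432 MPa, n = 0.310
  elm: E = 10.02, α = 4.88, σ_y = 59.70 → σ = 10.1 MPa, n = 5.90
  soda-lime glass: E = 68.90, α = 9.31, σ_y = 45.51 → σ = 133 MPa, n = 0.343
Smallest n: brass with n = 0.310.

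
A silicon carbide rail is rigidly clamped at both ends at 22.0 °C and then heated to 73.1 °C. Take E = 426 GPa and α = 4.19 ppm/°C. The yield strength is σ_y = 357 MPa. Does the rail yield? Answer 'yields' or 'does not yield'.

does not yield

ΔT = 51.10 K. Constrained thermal stress σ = E·α·ΔT = 426.0×10³ MPa × 4.19×10⁻⁶ × 51.10 = 91.2 MPa (compressive).
Compare to σ_y = 357 MPa: σ < σ_y, so it does not yield.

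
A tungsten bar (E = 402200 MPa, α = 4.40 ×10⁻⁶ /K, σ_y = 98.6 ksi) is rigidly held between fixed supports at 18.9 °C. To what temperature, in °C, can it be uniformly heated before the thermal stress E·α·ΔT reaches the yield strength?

403 °C

E = 402200 MPa = 402.2 GPa.
σ_y = 98.6 ksi = 679.8 MPa.
E·α·ΔT = 679.8 MPa ⇒ ΔT = 679.8 / (402.2×10³ × 4.40×10⁻⁶) = 384.2 K.
T = 18.9 + 384.2 = 403.1 °C.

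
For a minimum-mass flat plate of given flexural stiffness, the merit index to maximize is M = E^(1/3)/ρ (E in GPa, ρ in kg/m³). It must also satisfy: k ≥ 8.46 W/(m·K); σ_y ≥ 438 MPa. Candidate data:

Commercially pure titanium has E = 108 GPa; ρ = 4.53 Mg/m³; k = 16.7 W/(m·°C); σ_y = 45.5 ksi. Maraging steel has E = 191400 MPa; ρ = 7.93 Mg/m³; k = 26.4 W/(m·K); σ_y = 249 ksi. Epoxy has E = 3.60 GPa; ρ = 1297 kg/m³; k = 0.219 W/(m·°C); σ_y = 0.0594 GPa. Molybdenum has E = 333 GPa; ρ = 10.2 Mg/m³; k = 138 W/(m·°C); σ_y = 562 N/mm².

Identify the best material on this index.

Screen on constraints: k ≥ 8.46 W/(m·K); σ_y ≥ 438 MPa. Survivors: maraging steel, molybdenum.
Convert each candidate to consistent units, then evaluate M:
  maraging steel: E = 191.4 GPa, ρ = 7930 kg/m³
  molybdenum: E = 333.0 GPa, ρ = 10200 kg/m³
  maraging steel: M = 0.727×10⁻³
  molybdenum: M = 0.680×10⁻³
Highest index: maraging steel.

maraging steel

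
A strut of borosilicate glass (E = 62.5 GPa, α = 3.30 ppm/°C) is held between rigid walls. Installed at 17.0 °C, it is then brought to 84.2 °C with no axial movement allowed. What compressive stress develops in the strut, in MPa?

13.9 MPa

ΔT = 67.20 K. Constrained thermal stress σ = E·α·ΔT = 62.50×10³ MPa × 3.30×10⁻⁶ × 67.20 = 13.9 MPa (compressive).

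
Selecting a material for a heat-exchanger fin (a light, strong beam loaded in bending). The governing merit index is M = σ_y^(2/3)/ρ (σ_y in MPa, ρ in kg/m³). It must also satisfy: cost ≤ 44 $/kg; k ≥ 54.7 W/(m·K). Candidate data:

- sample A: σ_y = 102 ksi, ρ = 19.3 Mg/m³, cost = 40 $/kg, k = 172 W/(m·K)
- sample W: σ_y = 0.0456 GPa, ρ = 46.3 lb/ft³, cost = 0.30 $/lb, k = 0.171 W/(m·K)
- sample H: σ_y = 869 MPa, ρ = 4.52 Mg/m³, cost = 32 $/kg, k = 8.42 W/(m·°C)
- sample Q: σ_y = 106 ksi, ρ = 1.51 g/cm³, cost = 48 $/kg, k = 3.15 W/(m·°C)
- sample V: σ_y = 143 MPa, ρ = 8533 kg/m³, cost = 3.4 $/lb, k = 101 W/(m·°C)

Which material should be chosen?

Screen on constraints: cost ≤ 44 $/kg; k ≥ 54.7 W/(m·K). Survivors: sample A, sample V.
Convert each candidate to consistent units, then evaluate M:
  sample A: σ_y = 703.3 MPa, ρ = 19300 kg/m³
  sample V: σ_y = 143.0 MPa, ρ = 8533 kg/m³
  sample A: M = 4.10×10⁻³
  sample V: M = 3.20×10⁻³
Sample A has the largest M.

sample A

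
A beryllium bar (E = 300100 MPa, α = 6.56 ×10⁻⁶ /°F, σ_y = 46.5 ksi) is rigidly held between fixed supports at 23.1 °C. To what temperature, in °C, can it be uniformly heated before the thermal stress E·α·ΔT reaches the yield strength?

114 °C

E = 300100 MPa = 300.1 GPa.
α = 6.56×10⁻⁶/°F × 9/5 = 11.8×10⁻⁶/K.
σ_y = 46.5 ksi = 320.6 MPa.
E·α·ΔT = 320.6 MPa ⇒ ΔT = 320.6 / (300.1×10³ × 11.8×10⁻⁶) = 90.48 K.
T = 23.1 + 90.48 = 113.6 °C.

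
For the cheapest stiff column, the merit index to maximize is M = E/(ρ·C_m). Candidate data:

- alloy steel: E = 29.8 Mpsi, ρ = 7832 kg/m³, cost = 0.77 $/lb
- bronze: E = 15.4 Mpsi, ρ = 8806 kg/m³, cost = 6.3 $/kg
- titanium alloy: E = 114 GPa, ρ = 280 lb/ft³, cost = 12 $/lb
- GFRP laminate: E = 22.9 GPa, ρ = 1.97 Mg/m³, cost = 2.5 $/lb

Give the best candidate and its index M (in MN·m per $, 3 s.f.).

Putting every candidate on a common basis:
  alloy steel: E = 205.5 GPa, ρ = 7832 kg/m³, cost = 1.698 $/kg
  bronze: E = 106.2 GPa, ρ = 8806 kg/m³, cost = 6.300 $/kg
  titanium alloy: E = 114.0 GPa, ρ = 4485 kg/m³, cost = 26.46 $/kg
  GFRP laminate: E = 22.90 GPa, ρ = 1970 kg/m³, cost = 5.511 $/kg
  alloy steel: M = 15.5 MN·m per $
  GFRP laminate: M = 2.11 MN·m per $
  bronze: M = 1.91 MN·m per $
  titanium alloy: M = 0.961 MN·m per $
Alloy steel has the largest M.

alloy steel, M = 15.5 MN·m per $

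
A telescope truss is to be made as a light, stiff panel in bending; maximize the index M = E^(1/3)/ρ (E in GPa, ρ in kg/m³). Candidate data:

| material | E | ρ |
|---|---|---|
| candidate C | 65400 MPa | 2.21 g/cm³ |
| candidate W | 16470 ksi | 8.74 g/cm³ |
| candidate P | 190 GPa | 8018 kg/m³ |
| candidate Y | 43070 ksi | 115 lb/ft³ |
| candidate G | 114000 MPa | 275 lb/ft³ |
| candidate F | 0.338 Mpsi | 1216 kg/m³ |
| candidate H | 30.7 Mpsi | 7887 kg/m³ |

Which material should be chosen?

Convert each candidate to consistent units, then evaluate M:
  candidate C: E = 65.40 GPa, ρ = 2210 kg/m³
  candidate W: E = 113.6 GPa, ρ = 8740 kg/m³
  candidate P: E = 190.0 GPa, ρ = 8018 kg/m³
  candidate Y: E = 297.0 GPa, ρ = 1842 kg/m³
  candidate G: E = 114.0 GPa, ρ = 4405 kg/m³
  candidate F: E = 2.330 GPa, ρ = 1216 kg/m³
  candidate H: E = 211.7 GPa, ρ = 7887 kg/m³
  candidate Y: M = 3.62×10⁻³
  candidate C: M = 1.82×10⁻³
  candidate G: M = 1.10×10⁻³
  candidate F: M = 1.09×10⁻³
  candidate H: M = 0.756×10⁻³
  candidate P: M = 0.717×10⁻³
  candidate W: M = 0.554×10⁻³
Highest index: candidate Y.

candidate Y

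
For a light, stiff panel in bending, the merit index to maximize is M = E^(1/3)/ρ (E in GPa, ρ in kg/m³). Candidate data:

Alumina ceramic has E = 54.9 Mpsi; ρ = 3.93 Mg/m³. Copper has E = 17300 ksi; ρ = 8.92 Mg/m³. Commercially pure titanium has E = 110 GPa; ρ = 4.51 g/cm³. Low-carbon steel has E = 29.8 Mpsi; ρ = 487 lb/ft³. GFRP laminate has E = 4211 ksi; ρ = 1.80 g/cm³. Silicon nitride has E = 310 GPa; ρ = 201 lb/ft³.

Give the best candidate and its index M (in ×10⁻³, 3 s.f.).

After converting to SI:
  alumina ceramic: E = 378.5 GPa, ρ = 3930 kg/m³
  copper: E = 119.3 GPa, ρ = 8920 kg/m³
  commercially pure titanium: E = 110.0 GPa, ρ = 4510 kg/m³
  low-carbon steel: E = 205.5 GPa, ρ = 7801 kg/m³
  GFRP laminate: E = 29.03 GPa, ρ = 1800 kg/m³
  silicon nitride: E = 310.0 GPa, ρ = 3220 kg/m³
  silicon nitride: M = 2.10×10⁻³
  alumina ceramic: M = 1.84×10⁻³
  GFRP laminate: M = 1.71×10⁻³
  commercially pure titanium: M = 1.06×10⁻³
  low-carbon steel: M = 0.756×10⁻³
  copper: M = 0.552×10⁻³
Silicon nitride ranks first.

silicon nitride, M = 2.10×10⁻³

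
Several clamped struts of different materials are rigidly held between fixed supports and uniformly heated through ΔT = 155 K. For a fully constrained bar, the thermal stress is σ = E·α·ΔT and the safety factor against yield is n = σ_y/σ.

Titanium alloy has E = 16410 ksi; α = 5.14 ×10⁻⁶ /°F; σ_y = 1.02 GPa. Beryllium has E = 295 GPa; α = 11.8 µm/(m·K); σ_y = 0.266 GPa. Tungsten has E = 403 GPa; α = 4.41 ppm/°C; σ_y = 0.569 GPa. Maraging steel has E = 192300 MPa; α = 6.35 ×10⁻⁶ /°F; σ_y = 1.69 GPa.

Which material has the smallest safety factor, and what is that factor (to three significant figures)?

beryllium, n = 0.493

Per material, after unit conversion:
  titanium alloy: E = 113.1, α = 9.25, σ_y = 1020 → σ = 162 MPa, n = 6.29
  beryllium: E = 295.0, α = 11.8, σ_y = 266.0 → σ = 540 MPa, n = 0.493
  tungsten: E = 403.0, α = 4.41, σ_y = 569.0 → σ = 275 MPa, n = 2.07
  maraging steel: E = 192.3, α = 11.4, σ_y = 1690 → σ = 341 MPa, n = 4.96
Smallest n: beryllium with n = 0.493.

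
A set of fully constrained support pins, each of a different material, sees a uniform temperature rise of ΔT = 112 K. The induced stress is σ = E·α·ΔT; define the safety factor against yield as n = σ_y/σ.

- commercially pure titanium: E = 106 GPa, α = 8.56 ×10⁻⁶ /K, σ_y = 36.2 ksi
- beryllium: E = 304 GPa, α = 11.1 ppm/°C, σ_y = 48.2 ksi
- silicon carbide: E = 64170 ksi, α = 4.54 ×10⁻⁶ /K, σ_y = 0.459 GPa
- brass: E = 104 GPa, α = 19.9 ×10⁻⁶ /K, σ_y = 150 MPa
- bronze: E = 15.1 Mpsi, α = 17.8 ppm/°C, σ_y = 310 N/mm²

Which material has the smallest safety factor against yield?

With everything in SI (GPa, ×10⁻⁶/K, MPa):
  commercially pure titanium: E = 106.0, α = 8.56, σ_y = 249.6 → σ = 102 MPa, n = 2.46
  beryllium: E = 304.0, α = 11.1, σ_y = 332.3 → σ = 378 MPa, n = 0.879
  silicon carbide: E = 442.4, α = 4.54, σ_y = 459.0 → σ = 225 MPa, n = 2.04
  brass: E = 104.0, α = 19.9, σ_y = 150.0 → σ = 232 MPa, n = 0.647
  bronze: E = 104.1, α = 17.8, σ_y = 310.0 → σ = 208 MPa, n = 1.49
The minimum is brass at n = 0.647.

brass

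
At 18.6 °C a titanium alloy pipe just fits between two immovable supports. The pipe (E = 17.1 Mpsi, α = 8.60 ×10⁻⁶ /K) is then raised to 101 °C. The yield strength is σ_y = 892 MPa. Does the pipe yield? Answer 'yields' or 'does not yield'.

E = 17.1 Mpsi = 117.9 GPa.
ΔT = 82.40 K. Constrained thermal stress σ = E·α·ΔT = 117.9×10³ MPa × 8.60×10⁻⁶ × 82.40 = 83.5 MPa (compressive).
Compare to σ_y = 892 MPa: σ < σ_y, so it does not yield.

does not yield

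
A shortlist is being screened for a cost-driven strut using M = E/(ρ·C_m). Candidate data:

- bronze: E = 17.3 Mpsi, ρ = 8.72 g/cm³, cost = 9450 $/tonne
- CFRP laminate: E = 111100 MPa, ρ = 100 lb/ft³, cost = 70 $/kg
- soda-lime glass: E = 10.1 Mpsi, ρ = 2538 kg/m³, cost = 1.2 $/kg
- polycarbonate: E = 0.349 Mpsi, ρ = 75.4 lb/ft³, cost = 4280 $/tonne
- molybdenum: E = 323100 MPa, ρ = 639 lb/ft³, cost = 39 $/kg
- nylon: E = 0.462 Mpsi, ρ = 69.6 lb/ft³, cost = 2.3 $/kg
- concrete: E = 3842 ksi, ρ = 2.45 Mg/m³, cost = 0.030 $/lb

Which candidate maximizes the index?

Convert each candidate to consistent units, then evaluate M:
  bronze: E = 119.3 GPa, ρ = 8720 kg/m³, cost = 9.450 $/kg
  CFRP laminate: E = 111.1 GPa, ρ = 1602 kg/m³, cost = 70.00 $/kg
  soda-lime glass: E = 69.64 GPa, ρ = 2538 kg/m³, cost = 1.200 $/kg
  polycarbonate: E = 2.406 GPa, ρ = 1208 kg/m³, cost = 4.280 $/kg
  molybdenum: E = 323.1 GPa, ρ = 10240 kg/m³, cost = 39.00 $/kg
  nylon: E = 3.185 GPa, ρ = 1115 kg/m³, cost = 2.300 $/kg
  concrete: E = 26.49 GPa, ρ = 2450 kg/m³, cost = 0.06614 $/kg
  concrete: M = 163 MN·m per $
  soda-lime glass: M = 22.9 MN·m per $
  bronze: M = 1.45 MN·m per $
  nylon: M = 1.24 MN·m per $
  CFRP laminate: M = 0.991 MN·m per $
  molybdenum: M = 0.809 MN·m per $
  polycarbonate: M = 0.465 MN·m per $
The maximum is for concrete.

concrete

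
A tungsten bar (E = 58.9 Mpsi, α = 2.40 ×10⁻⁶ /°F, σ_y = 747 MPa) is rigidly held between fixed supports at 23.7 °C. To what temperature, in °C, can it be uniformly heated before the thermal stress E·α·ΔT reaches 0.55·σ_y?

258 °C

E = 58.9 Mpsi = 406.1 GPa.
α = 2.40×10⁻⁶/°F × 9/5 = 4.32×10⁻⁶/K.
E·α·ΔT = 410.9 MPa ⇒ ΔT = 410.9 / (406.1×10³ × 4.32×10⁻⁶) = 234.2 K.
T = 23.7 + 234.2 = 257.9 °C.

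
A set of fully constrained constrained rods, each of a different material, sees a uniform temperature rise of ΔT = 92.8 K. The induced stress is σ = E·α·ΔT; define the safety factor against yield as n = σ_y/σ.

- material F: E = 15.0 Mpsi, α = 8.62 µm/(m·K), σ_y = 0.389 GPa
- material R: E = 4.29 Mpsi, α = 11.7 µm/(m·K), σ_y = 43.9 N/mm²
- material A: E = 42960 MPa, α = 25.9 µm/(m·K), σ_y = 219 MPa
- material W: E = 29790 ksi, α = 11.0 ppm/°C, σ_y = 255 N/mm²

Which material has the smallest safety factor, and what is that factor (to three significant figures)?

material W, n = 1.22

With everything in SI (GPa, ×10⁻⁶/K, MPa):
  material F: E = 103.4, α = 8.62, σ_y = 389.0 → σ = 82.7 MPa, n = 4.70
  material R: E = 29.58, α = 11.7, σ_y = 43.90 → σ = 32.1 MPa, n = 1.37
  material A: E = 42.96, α = 25.9, σ_y = 219.0 → σ = 103 MPa, n = 2.12
  material W: E = 205.4, α = 11.0, σ_y = 255.0 → σ = 210 MPa, n = 1.22
The minimum is material W at n = 1.22.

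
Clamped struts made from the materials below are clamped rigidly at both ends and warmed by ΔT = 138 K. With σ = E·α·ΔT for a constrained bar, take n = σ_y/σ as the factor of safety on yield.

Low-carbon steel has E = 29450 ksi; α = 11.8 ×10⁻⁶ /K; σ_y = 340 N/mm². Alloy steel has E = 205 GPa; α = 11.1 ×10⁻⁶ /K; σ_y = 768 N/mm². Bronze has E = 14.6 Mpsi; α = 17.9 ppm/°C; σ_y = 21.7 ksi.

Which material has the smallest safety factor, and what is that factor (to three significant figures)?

bronze, n = 0.602

Converting E to GPa, α to ×10⁻⁶/K, σ_y to MPa, then σ and n for each:
  low-carbon steel: E = 203.1, α = 11.8, σ_y = 340.0 → σ = 331 MPa, n = 1.03
  alloy steel: E = 205.0, α = 11.1, σ_y = 768.0 → σ = 314 MPa, n = 2.45
  bronze: E = 100.7, α = 17.9, σ_y = 149.6 → σ = 249 MPa, n = 0.602
Smallest n: bronze with n = 0.602.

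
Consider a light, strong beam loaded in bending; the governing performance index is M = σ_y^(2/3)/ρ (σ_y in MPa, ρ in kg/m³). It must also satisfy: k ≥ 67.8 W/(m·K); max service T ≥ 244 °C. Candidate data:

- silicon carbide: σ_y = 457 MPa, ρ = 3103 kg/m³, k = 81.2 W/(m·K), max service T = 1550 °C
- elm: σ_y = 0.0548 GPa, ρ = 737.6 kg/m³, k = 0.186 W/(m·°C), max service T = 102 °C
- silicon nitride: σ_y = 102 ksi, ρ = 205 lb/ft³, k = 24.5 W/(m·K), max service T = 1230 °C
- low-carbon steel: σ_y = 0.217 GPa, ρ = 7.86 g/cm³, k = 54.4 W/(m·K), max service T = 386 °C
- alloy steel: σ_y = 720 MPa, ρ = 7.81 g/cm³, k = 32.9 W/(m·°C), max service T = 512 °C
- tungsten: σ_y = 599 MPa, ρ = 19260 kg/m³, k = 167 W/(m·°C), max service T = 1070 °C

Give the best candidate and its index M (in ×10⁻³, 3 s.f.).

silicon carbide, M = 19.1×10⁻³

Screen on constraints: k ≥ 67.8 W/(m·K); max service T ≥ 244 °C. Survivors: silicon carbide, tungsten.
After converting to SI:
  silicon carbide: σ_y = 457.0 MPa, ρ = 3103 kg/m³
  tungsten: σ_y = 599.0 MPa, ρ = 19260 kg/m³
  silicon carbide: M = 19.1×10⁻³
  tungsten: M = 3.69×10⁻³
The maximum is for silicon carbide.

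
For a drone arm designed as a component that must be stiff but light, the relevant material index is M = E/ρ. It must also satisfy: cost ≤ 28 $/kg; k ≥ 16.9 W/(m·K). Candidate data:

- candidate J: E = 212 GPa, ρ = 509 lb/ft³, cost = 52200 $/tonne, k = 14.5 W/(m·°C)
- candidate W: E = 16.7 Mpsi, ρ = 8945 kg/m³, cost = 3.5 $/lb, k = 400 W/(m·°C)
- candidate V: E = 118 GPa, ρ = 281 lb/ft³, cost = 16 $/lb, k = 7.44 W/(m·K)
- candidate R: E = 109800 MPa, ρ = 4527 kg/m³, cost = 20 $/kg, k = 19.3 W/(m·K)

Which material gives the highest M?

Screen on constraints: cost ≤ 28 $/kg; k ≥ 16.9 W/(m·K). Survivors: candidate W, candidate R.
After converting to SI:
  candidate W: E = 115.1 GPa, ρ = 8945 kg/m³
  candidate R: E = 109.8 GPa, ρ = 4527 kg/m³
  candidate R: M = 24.3 MN·m/kg
  candidate W: M = 12.9 MN·m/kg
Candidate R has the largest M.

candidate R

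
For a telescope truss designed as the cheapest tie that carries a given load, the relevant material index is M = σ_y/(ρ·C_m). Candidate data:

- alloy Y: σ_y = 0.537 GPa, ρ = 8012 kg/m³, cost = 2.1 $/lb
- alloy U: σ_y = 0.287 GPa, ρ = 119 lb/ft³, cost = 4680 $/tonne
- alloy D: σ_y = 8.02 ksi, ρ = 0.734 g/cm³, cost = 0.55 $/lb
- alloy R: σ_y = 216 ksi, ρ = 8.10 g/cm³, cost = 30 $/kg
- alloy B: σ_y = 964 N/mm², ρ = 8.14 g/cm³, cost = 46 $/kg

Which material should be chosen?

After converting to SI:
  alloy Y: σ_y = 537.0 MPa, ρ = 8012 kg/m³, cost = 4.630 $/kg
  alloy U: σ_y = 287.0 MPa, ρ = 1906 kg/m³, cost = 4.680 $/kg
  alloy D: σ_y = 55.30 MPa, ρ = 734.0 kg/m³, cost = 1.213 $/kg
  alloy R: σ_y = 1489 MPa, ρ = 8100 kg/m³, cost = 30.00 $/kg
  alloy B: σ_y = 964.0 MPa, ρ = 8140 kg/m³, cost = 46.00 $/kg
  alloy D: M = 62.1 kN·m per $
  alloy U: M = 32.2 kN·m per $
  alloy Y: M = 14.5 kN·m per $
  alloy R: M = 6.13 kN·m per $
  alloy B: M = 2.57 kN·m per $
Highest index: alloy D.

alloy D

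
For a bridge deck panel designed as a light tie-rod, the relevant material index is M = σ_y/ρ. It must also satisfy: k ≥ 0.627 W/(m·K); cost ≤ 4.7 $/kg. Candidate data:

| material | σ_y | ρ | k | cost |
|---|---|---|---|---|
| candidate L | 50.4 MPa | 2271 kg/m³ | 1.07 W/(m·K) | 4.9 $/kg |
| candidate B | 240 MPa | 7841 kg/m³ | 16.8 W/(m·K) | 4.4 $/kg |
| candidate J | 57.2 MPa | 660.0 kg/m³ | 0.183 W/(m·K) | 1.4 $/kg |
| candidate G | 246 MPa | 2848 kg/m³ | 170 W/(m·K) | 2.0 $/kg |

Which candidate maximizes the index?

candidate G

Screen on constraints: k ≥ 0.627 W/(m·K); cost ≤ 4.7 $/kg. Survivors: candidate B, candidate G.
Computing M directly (units already consistent):
  candidate G: M = 86.4 kN·m/kg
  candidate B: M = 30.6 kN·m/kg
Candidate G ranks first.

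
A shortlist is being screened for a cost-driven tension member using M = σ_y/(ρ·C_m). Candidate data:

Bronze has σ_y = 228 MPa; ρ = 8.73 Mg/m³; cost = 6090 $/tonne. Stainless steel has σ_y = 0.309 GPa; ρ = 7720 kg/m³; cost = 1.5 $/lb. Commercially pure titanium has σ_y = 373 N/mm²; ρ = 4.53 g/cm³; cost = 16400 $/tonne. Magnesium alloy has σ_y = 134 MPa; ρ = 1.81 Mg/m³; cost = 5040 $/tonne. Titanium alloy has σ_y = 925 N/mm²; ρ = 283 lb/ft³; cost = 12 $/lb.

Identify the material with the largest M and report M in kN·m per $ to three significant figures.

magnesium alloy, M = 14.7 kN·m per $

Normalizing units and computing the index:
  bronze: σ_y = 228.0 MPa, ρ = 8730 kg/m³, cost = 6.090 $/kg
  stainless steel: σ_y = 309.0 MPa, ρ = 7720 kg/m³, cost = 3.307 $/kg
  commercially pure titanium: σ_y = 373.0 MPa, ρ = 4530 kg/m³, cost = 16.40 $/kg
  magnesium alloy: σ_y = 134.0 MPa, ρ = 1810 kg/m³, cost = 5.040 $/kg
  titanium alloy: σ_y = 925.0 MPa, ρ = 4533 kg/m³, cost = 26.46 $/kg
  magnesium alloy: M = 14.7 kN·m per $
  stainless steel: M = 12.1 kN·m per $
  titanium alloy: M = 7.71 kN·m per $
  commercially pure titanium: M = 5.02 kN·m per $
  bronze: M = 4.29 kN·m per $
The maximum is for magnesium alloy.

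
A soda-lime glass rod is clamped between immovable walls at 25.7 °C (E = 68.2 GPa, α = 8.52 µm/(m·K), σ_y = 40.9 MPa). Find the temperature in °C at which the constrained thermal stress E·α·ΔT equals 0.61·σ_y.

E·α·ΔT = 24.95 MPa ⇒ ΔT = 24.95 / (68.20×10³ × 8.52×10⁻⁶) = 42.94 K.
T = 25.7 + 42.94 = 68.64 °C.

68.6 °C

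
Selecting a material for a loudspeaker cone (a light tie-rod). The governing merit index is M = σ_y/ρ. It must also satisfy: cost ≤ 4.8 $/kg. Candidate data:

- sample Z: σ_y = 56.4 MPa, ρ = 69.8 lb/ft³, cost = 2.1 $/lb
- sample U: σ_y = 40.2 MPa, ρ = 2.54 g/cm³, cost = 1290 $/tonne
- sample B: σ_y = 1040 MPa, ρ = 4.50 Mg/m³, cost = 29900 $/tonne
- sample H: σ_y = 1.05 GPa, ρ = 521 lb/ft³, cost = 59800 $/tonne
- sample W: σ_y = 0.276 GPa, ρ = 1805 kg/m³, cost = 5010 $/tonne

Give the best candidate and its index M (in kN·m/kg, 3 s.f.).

sample Z, M = 50.4 kN·m/kg

Screen on constraints: cost ≤ 4.8 $/kg. Survivors: sample Z, sample U.
In SI units:
  sample Z: σ_y = 56.40 MPa, ρ = 1118 kg/m³
  sample U: σ_y = 40.20 MPa, ρ = 2540 kg/m³
  sample Z: M = 50.4 kN·m/kg
  sample U: M = 15.8 kN·m/kg
Sample Z ranks first.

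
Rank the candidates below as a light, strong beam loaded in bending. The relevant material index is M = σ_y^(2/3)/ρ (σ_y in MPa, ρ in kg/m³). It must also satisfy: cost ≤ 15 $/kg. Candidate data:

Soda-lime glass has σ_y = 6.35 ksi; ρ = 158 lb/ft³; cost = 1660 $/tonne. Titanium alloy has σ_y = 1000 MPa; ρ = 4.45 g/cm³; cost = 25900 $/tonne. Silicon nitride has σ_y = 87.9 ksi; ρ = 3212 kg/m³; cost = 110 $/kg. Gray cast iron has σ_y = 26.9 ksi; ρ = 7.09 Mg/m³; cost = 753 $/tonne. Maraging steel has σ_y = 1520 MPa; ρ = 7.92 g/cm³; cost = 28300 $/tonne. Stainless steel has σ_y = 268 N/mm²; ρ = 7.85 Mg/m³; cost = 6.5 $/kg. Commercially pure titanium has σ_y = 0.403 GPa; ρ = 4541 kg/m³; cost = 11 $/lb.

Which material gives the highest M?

Screen on constraints: cost ≤ 15 $/kg. Survivors: soda-lime glass, gray cast iron, stainless steel.
Putting every candidate on a common basis:
  soda-lime glass: σ_y = 43.78 MPa, ρ = 2531 kg/m³
  gray cast iron: σ_y = 185.5 MPa, ρ = 7090 kg/m³
  stainless steel: σ_y = 268.0 MPa, ρ = 7850 kg/m³
  stainless steel: M = 5.30×10⁻³
  soda-lime glass: M = 4.91×10⁻³
  gray cast iron: M = 4.59×10⁻³
Highest index: stainless steel.

stainless steel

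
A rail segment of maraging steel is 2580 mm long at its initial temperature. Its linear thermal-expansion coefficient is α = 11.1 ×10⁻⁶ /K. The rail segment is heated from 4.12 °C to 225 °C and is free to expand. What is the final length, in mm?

ΔT = 225 − 4.12 = 220.9 K.
ΔL = α·L₀·ΔT = 11.1×10⁻⁶ × 2580 mm × 220.9 K = 6.33 mm.
L = L₀ + ΔL = 2580 + 6.33 = 2586.3 mm.

2586.3 mm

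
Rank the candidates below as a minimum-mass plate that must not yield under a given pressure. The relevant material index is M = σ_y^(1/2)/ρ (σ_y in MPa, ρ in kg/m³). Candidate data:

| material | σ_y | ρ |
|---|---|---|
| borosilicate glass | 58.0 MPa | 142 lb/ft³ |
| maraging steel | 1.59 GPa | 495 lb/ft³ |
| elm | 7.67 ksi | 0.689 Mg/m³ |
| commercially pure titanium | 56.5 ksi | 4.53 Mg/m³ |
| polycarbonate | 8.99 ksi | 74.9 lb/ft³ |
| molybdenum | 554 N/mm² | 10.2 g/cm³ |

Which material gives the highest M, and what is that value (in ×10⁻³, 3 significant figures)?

In SI units:
  borosilicate glass: σ_y = 58.00 MPa, ρ = 2275 kg/m³
  maraging steel: σ_y = 1590 MPa, ρ = 7929 kg/m³
  elm: σ_y = 52.88 MPa, ρ = 689.0 kg/m³
  commercially pure titanium: σ_y = 389.6 MPa, ρ = 4530 kg/m³
  polycarbonate: σ_y = 61.98 MPa, ρ = 1200 kg/m³
  molybdenum: σ_y = 554.0 MPa, ρ = 10200 kg/m³
  elm: M = 10.6×10⁻³
  polycarbonate: M = 6.56×10⁻³
  maraging steel: M = 5.03×10⁻³
  commercially pure titanium: M = 4.36×10⁻³
  borosilicate glass: M = 3.35×10⁻³
  molybdenum: M = 2.31×10⁻³
Elm ranks first.

elm, M = 10.6×10⁻³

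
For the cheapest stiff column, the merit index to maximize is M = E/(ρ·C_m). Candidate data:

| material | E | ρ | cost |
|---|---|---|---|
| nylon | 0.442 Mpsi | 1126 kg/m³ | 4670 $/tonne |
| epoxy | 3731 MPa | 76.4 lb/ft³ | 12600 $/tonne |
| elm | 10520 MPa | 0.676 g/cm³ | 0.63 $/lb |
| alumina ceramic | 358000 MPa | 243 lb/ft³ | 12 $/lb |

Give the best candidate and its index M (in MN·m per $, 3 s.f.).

Normalizing units and computing the index:
  nylon: E = 3.047 GPa, ρ = 1126 kg/m³, cost = 4.670 $/kg
  epoxy: E = 3.731 GPa, ρ = 1224 kg/m³, cost = 12.60 $/kg
  elm: E = 10.52 GPa, ρ = 676.0 kg/m³, cost = 1.389 $/kg
  alumina ceramic: E = 358.0 GPa, ρ = 3892 kg/m³, cost = 26.46 $/kg
  elm: M = 11.2 MN·m per $
  alumina ceramic: M = 3.48 MN·m per $
  nylon: M = 0.580 MN·m per $
  epoxy: M = 0.242 MN·m per $
Elm ranks first.

elm, M = 11.2 MN·m per $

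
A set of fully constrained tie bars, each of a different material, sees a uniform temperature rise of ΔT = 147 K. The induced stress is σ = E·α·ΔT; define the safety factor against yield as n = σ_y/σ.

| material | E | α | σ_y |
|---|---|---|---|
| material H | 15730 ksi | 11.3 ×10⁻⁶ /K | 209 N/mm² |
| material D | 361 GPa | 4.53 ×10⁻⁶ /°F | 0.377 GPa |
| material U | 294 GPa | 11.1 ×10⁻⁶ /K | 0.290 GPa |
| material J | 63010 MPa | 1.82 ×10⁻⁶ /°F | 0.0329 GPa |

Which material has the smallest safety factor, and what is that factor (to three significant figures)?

In consistent units (E in GPa, α in ×10⁻⁶/K, σ_y in MPa):
  material H: E = 108.5, α = 11.3, σ_y = 209.0 → σ = 180 MPa, n = 1.16
  material D: E = 361.0, α = 8.15, σ_y = 377.0 → σ = 433 MPa, n = 0.871
  material U: E = 294.0, α = 11.1, σ_y = 290.0 → σ = 480 MPa, n = 0.605
  material J: E = 63.01, α = 3.28, σ_y = 32.90 → σ = 30.3 MPa, n = 1.08
The minimum is material U at n = 0.605.

material U, n = 0.605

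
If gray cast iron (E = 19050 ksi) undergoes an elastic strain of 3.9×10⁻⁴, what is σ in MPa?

51.2 MPa

E = 19050 ksi = 131.3 GPa.
σ = E·ε = 131300 MPa × 3.9×10⁻⁴ = 51.2 MPa.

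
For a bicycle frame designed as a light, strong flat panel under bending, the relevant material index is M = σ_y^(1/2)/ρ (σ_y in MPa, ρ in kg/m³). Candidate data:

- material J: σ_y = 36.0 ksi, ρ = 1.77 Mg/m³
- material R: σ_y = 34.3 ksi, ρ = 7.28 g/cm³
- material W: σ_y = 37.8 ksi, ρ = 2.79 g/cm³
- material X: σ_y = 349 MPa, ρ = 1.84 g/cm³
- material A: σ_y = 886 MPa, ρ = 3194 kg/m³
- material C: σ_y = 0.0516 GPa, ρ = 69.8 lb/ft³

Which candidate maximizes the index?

After converting to SI:
  material J: σ_y = 248.2 MPa, ρ = 1770 kg/m³
  material R: σ_y = 236.5 MPa, ρ = 7280 kg/m³
  material W: σ_y = 260.6 MPa, ρ = 2790 kg/m³
  material X: σ_y = 349.0 MPa, ρ = 1840 kg/m³
  material A: σ_y = 886.0 MPa, ρ = 3194 kg/m³
  material C: σ_y = 51.60 MPa, ρ = 1118 kg/m³
  material X: M = 10.2×10⁻³
  material A: M = 9.32×10⁻³
  material J: M = 8.90×10⁻³
  material C: M = 6.42×10⁻³
  material W: M = 5.79×10⁻³
  material R: M = 2.11×10⁻³
Material X has the largest M.

material X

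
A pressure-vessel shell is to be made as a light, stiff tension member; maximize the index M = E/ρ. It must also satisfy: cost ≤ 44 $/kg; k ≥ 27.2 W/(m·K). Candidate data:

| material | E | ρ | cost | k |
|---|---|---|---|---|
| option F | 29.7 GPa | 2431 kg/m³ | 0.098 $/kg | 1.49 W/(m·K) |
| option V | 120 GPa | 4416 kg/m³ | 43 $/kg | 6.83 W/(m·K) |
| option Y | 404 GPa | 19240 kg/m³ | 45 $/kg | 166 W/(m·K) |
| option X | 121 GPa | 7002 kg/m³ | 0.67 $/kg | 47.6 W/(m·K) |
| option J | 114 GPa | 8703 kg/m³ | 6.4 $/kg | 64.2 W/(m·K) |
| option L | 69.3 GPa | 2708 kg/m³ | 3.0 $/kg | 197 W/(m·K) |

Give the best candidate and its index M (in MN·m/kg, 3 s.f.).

option L, M = 25.6 MN·m/kg

Screen on constraints: cost ≤ 44 $/kg; k ≥ 27.2 W/(m·K). Survivors: option X, option J, option L.
Per-candidate index values:
  option L: M = 25.6 MN·m/kg
  option X: M = 17.3 MN·m/kg
  option J: M = 13.1 MN·m/kg
The maximum is for option L.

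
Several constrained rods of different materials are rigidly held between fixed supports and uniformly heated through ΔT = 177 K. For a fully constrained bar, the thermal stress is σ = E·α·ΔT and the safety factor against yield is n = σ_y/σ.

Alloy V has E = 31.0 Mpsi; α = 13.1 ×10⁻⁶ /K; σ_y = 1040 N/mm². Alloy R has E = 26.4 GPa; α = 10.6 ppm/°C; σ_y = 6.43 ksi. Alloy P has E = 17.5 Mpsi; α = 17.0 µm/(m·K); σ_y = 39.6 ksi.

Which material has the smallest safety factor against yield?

alloy P

Per material, after unit conversion:
  alloy V: E = 213.7, α = 13.1, σ_y = 1040 → σ = 496 MPa, n = 2.10
  alloy R: E = 26.40, α = 10.6, σ_y = 44.33 → σ = 49.5 MPa, n = 0.895
  alloy P: E = 120.7, α = 17.0, σ_y = 273.0 → σ = 363 MPa, n = 0.752
The minimum is alloy P at n = 0.752.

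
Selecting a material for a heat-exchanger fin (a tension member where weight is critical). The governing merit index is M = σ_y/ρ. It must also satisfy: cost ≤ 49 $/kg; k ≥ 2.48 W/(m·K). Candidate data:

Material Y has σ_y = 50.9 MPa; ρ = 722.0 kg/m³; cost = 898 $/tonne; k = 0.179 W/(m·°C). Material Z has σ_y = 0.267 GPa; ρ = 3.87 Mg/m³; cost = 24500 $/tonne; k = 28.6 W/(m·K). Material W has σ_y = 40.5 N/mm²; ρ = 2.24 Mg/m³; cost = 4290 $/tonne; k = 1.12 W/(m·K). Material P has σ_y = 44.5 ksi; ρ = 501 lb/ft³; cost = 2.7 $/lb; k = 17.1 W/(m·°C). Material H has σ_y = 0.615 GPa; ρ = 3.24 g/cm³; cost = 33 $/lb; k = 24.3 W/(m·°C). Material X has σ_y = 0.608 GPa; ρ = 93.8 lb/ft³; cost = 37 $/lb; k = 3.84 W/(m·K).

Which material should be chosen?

Screen on constraints: cost ≤ 49 $/kg; k ≥ 2.48 W/(m·K). Survivors: material Z, material P.
After converting to SI:
  material Z: σ_y = 267.0 MPa, ρ = 3870 kg/m³
  material P: σ_y = 306.8 MPa, ρ = 8025 kg/m³
  material Z: M = 69.0 kN·m/kg
  material P: M = 38.2 kN·m/kg
Highest index: material Z.

material Z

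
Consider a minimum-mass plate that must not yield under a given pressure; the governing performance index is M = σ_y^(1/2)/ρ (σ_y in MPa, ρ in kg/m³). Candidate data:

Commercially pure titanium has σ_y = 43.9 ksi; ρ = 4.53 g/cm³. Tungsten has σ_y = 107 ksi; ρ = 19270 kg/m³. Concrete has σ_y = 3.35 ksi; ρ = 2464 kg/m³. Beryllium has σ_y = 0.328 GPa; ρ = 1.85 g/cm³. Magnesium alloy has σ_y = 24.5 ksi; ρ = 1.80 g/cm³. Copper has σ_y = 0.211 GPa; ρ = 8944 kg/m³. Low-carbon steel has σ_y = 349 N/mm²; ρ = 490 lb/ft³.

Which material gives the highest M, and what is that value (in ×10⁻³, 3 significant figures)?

Putting every candidate on a common basis:
  commercially pure titanium: σ_y = 302.7 MPa, ρ = 4530 kg/m³
  tungsten: σ_y = 737.7 MPa, ρ = 19270 kg/m³
  concrete: σ_y = 23.10 MPa, ρ = 2464 kg/m³
  beryllium: σ_y = 328.0 MPa, ρ = 1850 kg/m³
  magnesium alloy: σ_y = 168.9 MPa, ρ = 1800 kg/m³
  copper: σ_y = 211.0 MPa, ρ = 8944 kg/m³
  low-carbon steel: σ_y = 349.0 MPa, ρ = 7849 kg/m³
  beryllium: M = 9.79×10⁻³
  magnesium alloy: M = 7.22×10⁻³
  commercially pure titanium: M = 3.84×10⁻³
  low-carbon steel: M = 2.38×10⁻³
  concrete: M = 1.95×10⁻³
  copper: M = 1.62×10⁻³
  tungsten: M = 1.41×10⁻³
The maximum is for beryllium.

beryllium, M = 9.79×10⁻³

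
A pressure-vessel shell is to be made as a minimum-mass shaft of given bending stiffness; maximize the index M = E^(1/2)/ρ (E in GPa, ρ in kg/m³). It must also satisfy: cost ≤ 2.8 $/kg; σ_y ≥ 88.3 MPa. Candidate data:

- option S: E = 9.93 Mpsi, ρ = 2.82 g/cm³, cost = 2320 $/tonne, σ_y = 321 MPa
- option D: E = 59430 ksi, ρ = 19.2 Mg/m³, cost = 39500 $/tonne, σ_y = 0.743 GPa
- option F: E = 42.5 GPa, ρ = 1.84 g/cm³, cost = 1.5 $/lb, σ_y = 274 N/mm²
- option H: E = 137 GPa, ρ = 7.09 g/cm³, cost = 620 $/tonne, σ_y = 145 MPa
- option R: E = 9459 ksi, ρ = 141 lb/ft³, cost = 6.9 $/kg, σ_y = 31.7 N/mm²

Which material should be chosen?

option S

Screen on constraints: cost ≤ 2.8 $/kg; σ_y ≥ 88.3 MPa. Survivors: option S, option H.
In SI units:
  option S: E = 68.46 GPa, ρ = 2820 kg/m³
  option H: E = 137.0 GPa, ρ = 7090 kg/m³
  option S: M = 2.93×10⁻³
  option H: M = 1.65×10⁻³
Highest index: option S.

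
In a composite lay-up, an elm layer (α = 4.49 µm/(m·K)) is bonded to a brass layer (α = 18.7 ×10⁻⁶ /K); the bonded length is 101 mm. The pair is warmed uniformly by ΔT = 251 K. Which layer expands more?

α(elm) = 4.49×10⁻⁶/K vs α(brass) = 18.7×10⁻⁶/K.
Higher α expands more for the same ΔT: brass.

brass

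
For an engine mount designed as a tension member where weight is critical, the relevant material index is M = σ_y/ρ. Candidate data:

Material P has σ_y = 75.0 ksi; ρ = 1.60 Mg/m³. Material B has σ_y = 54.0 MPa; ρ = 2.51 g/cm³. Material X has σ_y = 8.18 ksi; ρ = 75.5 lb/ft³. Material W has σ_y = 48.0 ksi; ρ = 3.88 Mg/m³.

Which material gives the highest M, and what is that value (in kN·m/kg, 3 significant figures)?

material P, M = 323 kN·m/kg

Putting every candidate on a common basis:
  material P: σ_y = 517.1 MPa, ρ = 1600 kg/m³
  material B: σ_y = 54.00 MPa, ρ = 2510 kg/m³
  material X: σ_y = 56.40 MPa, ρ = 1209 kg/m³
  material W: σ_y = 330.9 MPa, ρ = 3880 kg/m³
  material P: M = 323 kN·m/kg
  material W: M = 85.3 kN·m/kg
  material X: M = 46.6 kN·m/kg
  material B: M = 21.5 kN·m/kg
Material P ranks first.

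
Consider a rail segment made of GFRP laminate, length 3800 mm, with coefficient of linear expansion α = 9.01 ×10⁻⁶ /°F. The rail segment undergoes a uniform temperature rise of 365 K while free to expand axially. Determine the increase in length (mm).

Convert α: 9.01×10⁻⁶/°F × (9/5) = 16.2×10⁻⁶/K.
ΔL = α·L₀·ΔT = 16.2×10⁻⁶ × 3800 mm × 365.0 K = 22.5 mm.

22.5 mm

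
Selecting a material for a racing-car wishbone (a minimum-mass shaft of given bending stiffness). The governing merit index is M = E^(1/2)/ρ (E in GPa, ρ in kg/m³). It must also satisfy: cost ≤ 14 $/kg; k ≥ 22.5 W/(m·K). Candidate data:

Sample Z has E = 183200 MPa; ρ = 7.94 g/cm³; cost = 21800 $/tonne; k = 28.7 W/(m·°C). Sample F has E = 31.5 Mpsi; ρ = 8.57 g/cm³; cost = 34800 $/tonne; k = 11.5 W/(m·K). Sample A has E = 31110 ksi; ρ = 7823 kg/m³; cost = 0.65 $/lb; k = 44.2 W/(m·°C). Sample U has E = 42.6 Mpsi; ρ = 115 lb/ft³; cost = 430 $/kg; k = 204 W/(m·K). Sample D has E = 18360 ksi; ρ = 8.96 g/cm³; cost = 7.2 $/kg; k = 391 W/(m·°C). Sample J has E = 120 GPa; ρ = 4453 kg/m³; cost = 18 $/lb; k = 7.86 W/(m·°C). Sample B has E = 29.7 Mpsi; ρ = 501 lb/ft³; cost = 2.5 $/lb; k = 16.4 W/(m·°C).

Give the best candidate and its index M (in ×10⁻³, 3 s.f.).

Screen on constraints: cost ≤ 14 $/kg; k ≥ 22.5 W/(m·K). Survivors: sample A, sample D.
In SI units:
  sample A: E = 214.5 GPa, ρ = 7823 kg/m³
  sample D: E = 126.6 GPa, ρ = 8960 kg/m³
  sample A: M = 1.87×10⁻³
  sample D: M = 1.26×10⁻³
Highest index: sample A.

sample A, M = 1.87×10⁻³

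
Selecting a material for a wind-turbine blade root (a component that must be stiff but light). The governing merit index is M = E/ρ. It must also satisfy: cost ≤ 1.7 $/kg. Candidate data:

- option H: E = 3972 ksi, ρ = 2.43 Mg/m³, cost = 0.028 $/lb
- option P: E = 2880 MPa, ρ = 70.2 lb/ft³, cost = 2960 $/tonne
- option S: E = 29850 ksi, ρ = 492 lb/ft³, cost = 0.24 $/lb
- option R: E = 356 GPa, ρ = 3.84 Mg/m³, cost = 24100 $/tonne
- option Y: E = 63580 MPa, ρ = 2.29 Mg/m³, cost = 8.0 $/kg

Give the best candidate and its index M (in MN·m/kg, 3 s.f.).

option S, M = 26.1 MN·m/kg

Screen on constraints: cost ≤ 1.7 $/kg. Survivors: option H, option S.
In SI units:
  option H: E = 27.39 GPa, ρ = 2430 kg/m³
  option S: E = 205.8 GPa, ρ = 7881 kg/m³
  option S: M = 26.1 MN·m/kg
  option H: M = 11.3 MN·m/kg
The maximum is for option S.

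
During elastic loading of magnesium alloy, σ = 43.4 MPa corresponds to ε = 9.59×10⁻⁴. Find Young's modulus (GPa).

E = σ/ε = 43.4 MPa / 9.59×10⁻⁴ = 45260 MPa = 45.3 GPa.

45.3 GPa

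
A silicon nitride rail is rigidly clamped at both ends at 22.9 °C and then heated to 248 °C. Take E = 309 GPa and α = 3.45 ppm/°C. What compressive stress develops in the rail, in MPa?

240 MPa

ΔT = 225.1 K. Constrained thermal stress σ = E·α·ΔT = 309.0×10³ MPa × 3.45×10⁻⁶ × 225.1 = 240 MPa (compressive).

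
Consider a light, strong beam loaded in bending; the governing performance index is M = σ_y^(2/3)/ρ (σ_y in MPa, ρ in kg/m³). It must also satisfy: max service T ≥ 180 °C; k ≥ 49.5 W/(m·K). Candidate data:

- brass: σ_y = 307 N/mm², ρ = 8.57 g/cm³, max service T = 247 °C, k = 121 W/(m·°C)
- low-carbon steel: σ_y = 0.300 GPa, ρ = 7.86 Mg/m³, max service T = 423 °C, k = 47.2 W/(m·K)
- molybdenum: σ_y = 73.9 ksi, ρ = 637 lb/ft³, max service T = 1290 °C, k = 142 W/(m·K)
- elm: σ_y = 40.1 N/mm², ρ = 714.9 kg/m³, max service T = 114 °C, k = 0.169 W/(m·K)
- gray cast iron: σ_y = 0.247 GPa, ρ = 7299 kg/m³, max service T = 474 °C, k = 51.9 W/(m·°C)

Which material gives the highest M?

molybdenum

Screen on constraints: max service T ≥ 180 °C; k ≥ 49.5 W/(m·K). Survivors: brass, molybdenum, gray cast iron.
In SI units:
  brass: σ_y = 307.0 MPa, ρ = 8570 kg/m³
  molybdenum: σ_y = 509.5 MPa, ρ = 10200 kg/m³
  gray cast iron: σ_y = 247.0 MPa, ρ = 7299 kg/m³
  molybdenum: M = 6.25×10⁻³
  gray cast iron: M = 5.39×10⁻³
  brass: M = 5.31×10⁻³
Molybdenum ranks first.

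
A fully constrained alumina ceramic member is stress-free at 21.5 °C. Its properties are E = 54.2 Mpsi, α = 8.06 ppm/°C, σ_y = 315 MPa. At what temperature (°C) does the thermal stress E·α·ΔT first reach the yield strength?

E = 54.2 Mpsi = 373.7 GPa.
E·α·ΔT = 315.0 MPa ⇒ ΔT = 315.0 / (373.7×10³ × 8.06×10⁻⁶) = 104.6 K.
T = 21.5 + 104.6 = 126.1 °C.

126 °C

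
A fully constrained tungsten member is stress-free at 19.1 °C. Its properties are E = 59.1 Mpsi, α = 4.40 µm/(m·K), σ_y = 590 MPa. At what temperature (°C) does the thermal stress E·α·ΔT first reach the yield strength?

348 °C

E = 59.1 Mpsi = 407.5 GPa.
E·α·ΔT = 590.0 MPa ⇒ ΔT = 590.0 / (407.5×10³ × 4.40×10⁻⁶) = 329.1 K.
T = 19.1 + 329.1 = 348.2 °C.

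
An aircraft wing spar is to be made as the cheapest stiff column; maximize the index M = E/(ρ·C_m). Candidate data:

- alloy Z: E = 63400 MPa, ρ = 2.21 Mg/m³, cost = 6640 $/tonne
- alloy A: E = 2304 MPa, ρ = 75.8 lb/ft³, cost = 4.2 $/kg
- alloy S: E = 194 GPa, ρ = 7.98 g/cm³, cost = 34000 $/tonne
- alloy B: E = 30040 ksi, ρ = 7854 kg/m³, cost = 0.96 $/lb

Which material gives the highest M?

Putting every candidate on a common basis:
  alloy Z: E = 63.40 GPa, ρ = 2210 kg/m³, cost = 6.640 $/kg
  alloy A: E = 2.304 GPa, ρ = 1214 kg/m³, cost = 4.200 $/kg
  alloy S: E = 194.0 GPa, ρ = 7980 kg/m³, cost = 34.00 $/kg
  alloy B: E = 207.1 GPa, ρ = 7854 kg/m³, cost = 2.116 $/kg
  alloy B: M = 12.5 MN·m per $
  alloy Z: M = 4.32 MN·m per $
  alloy S: M = 0.715 MN·m per $
  alloy A: M = 0.452 MN·m per $
The maximum is for alloy B.

alloy B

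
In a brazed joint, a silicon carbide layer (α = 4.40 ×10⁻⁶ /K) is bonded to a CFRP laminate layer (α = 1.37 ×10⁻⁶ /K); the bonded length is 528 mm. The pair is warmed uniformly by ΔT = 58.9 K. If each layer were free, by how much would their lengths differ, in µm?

94.2 µm

Δα = |4.40 − 1.37|×10⁻⁶/K = 3.03×10⁻⁶/K.
ΔL_mismatch = Δα·L·ΔT = 3.03×10⁻⁶ × 528.0 mm × 58.9 K = 94.2 µm.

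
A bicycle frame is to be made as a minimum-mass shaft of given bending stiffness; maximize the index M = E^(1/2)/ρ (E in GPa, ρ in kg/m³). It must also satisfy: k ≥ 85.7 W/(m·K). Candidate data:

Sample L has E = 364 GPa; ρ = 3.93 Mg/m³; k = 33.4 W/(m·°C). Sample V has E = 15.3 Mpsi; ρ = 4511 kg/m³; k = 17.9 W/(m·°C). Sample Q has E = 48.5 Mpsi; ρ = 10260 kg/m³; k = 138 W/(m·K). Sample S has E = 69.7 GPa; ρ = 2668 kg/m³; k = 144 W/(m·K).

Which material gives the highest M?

sample S

Screen on constraints: k ≥ 85.7 W/(m·K). Survivors: sample Q, sample S.
In SI units:
  sample Q: E = 334.4 GPa, ρ = 10260 kg/m³
  sample S: E = 69.70 GPa, ρ = 2668 kg/m³
  sample S: M = 3.13×10⁻³
  sample Q: M = 1.78×10⁻³
The maximum is for sample S.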